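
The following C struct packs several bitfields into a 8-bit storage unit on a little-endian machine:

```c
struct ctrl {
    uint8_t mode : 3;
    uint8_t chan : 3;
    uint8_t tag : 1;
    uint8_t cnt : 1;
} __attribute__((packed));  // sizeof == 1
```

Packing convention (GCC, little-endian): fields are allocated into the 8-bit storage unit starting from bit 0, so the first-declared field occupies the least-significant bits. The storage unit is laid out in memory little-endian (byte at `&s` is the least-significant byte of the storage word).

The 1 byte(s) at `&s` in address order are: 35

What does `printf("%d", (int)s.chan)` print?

[0]=0x35 (little-endian) → word 0x35
mode:3 @ bit 0 → (0x35>>0)&0x7 = 0x5
chan:3 @ bit 3 → (0x35>>3)&0x7 = 0x6  ←
tag:1 @ bit 6 → (0x35>>6)&0x1 = 0x0
cnt:1 @ bit 7 → (0x35>>7)&0x1 = 0x0

6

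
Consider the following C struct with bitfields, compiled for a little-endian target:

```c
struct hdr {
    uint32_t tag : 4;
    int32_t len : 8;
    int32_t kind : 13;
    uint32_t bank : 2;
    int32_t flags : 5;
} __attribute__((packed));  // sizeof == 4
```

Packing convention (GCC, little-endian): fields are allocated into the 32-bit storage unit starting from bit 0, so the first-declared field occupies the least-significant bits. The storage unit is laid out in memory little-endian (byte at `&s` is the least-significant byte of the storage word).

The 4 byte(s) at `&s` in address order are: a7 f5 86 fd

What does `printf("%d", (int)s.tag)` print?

[0]=0xa7 [1]=0xf5 [2]=0x86 [3]=0xfd (little-endian) → word 0xfd86f5a7
tag [0+:4] = (word>>0) & 0xf = 7  ←
len [4+:8] = (word>>4) & 0xff = 90
kind [12+:13] = (word>>12) & 0x1fff = 6255
bank [25+:2] = (word>>25) & 0x3 = 2
flags [27+:5] = (word>>27) & 0x1f = 31

7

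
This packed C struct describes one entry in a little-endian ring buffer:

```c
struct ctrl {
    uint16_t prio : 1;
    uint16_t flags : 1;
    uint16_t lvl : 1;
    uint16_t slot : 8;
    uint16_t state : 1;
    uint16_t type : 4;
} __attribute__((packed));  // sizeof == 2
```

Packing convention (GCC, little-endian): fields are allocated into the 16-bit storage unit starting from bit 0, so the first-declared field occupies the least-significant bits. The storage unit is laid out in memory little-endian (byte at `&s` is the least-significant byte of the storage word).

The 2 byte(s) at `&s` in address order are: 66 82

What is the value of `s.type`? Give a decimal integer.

8

[0]=0x66 [1]=0x82 (little-endian) → word 0x8266
prio [0+:1] = (word>>0) & 0x1 = 0
flags [1+:1] = (word>>1) & 0x1 = 1
lvl [2+:1] = (word>>2) & 0x1 = 1
slot [3+:8] = (word>>3) & 0xff = 76
state [11+:1] = (word>>11) & 0x1 = 0
type [12+:4] = (word>>12) & 0xf = 8  ←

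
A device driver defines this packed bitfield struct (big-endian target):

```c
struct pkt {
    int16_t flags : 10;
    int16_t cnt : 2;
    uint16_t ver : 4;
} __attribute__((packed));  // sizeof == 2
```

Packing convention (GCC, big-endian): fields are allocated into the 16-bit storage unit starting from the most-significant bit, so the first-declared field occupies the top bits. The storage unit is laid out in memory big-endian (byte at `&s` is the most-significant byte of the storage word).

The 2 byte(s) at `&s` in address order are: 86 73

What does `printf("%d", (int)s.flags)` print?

-487

[0]=0x86 [1]=0x73 (big-endian) → word 0x8673
flags:10 @ bit 6 → (0x8673>>6)&0x3ff = 0x219  ←
cnt:2 @ bit 4 → (0x8673>>4)&0x3 = 0x3
ver:4 @ bit 0 → (0x8673>>0)&0xf = 0x3
flags signed 10b, MSB=1: 537 - 1024 = -487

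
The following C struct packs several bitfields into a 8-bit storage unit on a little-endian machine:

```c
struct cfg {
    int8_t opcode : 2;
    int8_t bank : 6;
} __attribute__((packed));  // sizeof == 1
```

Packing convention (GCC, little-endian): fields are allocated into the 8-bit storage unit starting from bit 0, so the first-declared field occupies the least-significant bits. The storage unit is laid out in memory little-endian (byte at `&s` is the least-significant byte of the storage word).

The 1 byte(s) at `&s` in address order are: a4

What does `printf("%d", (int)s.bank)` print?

[0]=0xa4 (little-endian) → word 0xa4
opcode [0+:2] = (word>>0) & 0x3 = 0
bank [2+:6] = (word>>2) & 0x3f = 41  ←
bank signed 6b, MSB=1: 41 - 64 = -23

-23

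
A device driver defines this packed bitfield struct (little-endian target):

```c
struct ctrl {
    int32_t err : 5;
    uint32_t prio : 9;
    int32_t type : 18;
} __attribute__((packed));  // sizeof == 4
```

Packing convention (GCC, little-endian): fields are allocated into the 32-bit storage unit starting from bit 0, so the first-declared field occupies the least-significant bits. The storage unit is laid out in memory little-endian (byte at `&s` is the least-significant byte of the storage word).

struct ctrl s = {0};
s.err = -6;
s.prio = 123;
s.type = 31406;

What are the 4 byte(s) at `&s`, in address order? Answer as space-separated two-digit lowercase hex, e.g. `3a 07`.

7a 8f ab 1e

err (5b) val=-6 bits=0x1a at bit 0: 0x0000001a
prio (9b) val=123 bits=0x7b at bit 5: 0x00000f7a
type (18b) val=31406 bits=0x7aae at bit 14: 0x1eab8f7a
word = 0x1eab8f7a → little-endian bytes:
  [0]=0x7a  [1]=0x8f  [2]=0xab  [3]=0x1e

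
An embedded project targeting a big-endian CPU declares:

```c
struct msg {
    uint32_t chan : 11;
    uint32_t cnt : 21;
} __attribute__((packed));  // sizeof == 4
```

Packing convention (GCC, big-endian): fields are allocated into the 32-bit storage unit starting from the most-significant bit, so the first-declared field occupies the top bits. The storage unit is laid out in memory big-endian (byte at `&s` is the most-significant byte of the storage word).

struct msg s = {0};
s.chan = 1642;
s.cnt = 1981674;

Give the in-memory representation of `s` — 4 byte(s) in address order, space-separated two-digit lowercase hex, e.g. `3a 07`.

[21+:11] chan=1642 & 0x7ff = 0x66a; word=0xcd400000
[0+:21] cnt=1981674 & 0x1fffff = 0x1e3cea; word=0xcd5e3cea
word = 0xcd5e3cea → big-endian bytes:
  [0]=0xcd  [1]=0x5e  [2]=0x3c  [3]=0xea

cd 5e 3c ea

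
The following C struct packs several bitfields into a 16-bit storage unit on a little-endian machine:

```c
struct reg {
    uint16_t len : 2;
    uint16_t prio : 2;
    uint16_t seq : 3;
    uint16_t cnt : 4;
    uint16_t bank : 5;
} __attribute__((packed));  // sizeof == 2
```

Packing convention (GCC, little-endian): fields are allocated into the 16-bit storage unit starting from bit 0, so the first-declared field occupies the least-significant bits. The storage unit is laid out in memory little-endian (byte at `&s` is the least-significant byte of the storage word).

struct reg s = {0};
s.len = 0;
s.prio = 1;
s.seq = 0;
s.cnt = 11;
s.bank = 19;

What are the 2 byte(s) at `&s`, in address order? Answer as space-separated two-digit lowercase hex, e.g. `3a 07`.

84 9d

len (2b) val=0 bits=0x0 at bit 0: 0x0000
prio (2b) val=1 bits=0x1 at bit 2: 0x0004
seq (3b) val=0 bits=0x0 at bit 4: 0x0004
cnt (4b) val=11 bits=0xb at bit 7: 0x0584
bank (5b) val=19 bits=0x13 at bit 11: 0x9d84
word = 0x9d84 → little-endian bytes:
  [0]=0x84  [1]=0x9d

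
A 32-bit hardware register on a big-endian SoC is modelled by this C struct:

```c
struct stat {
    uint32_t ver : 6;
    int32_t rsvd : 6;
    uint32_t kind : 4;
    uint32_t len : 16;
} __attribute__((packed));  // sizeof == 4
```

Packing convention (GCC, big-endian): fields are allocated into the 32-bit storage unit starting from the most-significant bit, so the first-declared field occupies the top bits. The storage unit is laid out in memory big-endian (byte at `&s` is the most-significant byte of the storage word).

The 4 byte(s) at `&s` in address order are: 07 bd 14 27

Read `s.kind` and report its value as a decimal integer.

[0]=0x07 [1]=0xbd [2]=0x14 [3]=0x27 (big-endian) → word 0x07bd1427
ver [26+:6] = (word>>26) & 0x3f = 1
rsvd [20+:6] = (word>>20) & 0x3f = 59
kind [16+:4] = (word>>16) & 0xf = 13  ←
len [0+:16] = (word>>0) & 0xffff = 5159

13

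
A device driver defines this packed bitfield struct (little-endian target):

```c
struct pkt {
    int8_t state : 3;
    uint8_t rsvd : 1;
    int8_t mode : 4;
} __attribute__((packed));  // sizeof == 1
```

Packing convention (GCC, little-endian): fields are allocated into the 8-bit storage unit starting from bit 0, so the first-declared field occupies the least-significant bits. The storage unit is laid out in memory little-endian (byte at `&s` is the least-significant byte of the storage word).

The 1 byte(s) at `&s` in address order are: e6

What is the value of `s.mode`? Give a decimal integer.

[0]=0xe6 (little-endian) → word 0xe6
state [0+:3] = (word>>0) & 0x7 = 6
rsvd [3+:1] = (word>>3) & 0x1 = 0
mode [4+:4] = (word>>4) & 0xf = 14  ←
mode signed 4b, MSB=1: 14 - 16 = -2

-2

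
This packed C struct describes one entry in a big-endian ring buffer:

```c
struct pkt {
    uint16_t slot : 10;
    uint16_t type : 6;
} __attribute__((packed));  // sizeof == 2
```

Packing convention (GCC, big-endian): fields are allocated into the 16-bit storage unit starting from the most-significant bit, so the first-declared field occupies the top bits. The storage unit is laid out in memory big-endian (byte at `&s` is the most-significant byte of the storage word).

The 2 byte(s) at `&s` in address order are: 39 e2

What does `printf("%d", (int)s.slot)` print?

[0]=0x39 [1]=0xe2 (big-endian) → word 0x39e2
slot:10 @ bit 6 → (0x39e2>>6)&0x3ff = 0xe7  ←
type:6 @ bit 0 → (0x39e2>>0)&0x3f = 0x22

231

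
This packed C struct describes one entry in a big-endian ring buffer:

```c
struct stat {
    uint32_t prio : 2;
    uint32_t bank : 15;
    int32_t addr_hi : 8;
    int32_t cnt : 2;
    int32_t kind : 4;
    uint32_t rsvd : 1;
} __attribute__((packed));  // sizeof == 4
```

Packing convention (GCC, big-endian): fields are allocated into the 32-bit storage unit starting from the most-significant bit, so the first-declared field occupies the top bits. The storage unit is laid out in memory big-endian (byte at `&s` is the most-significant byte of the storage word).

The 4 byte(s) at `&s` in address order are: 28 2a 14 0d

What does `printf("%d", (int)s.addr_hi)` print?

[0]=0x28 [1]=0x2a [2]=0x14 [3]=0x0d (big-endian) → word 0x282a140d
prio [30+:2] = (word>>30) & 0x3 = 0
bank [15+:15] = (word>>15) & 0x7fff = 20564
addr_hi [7+:8] = (word>>7) & 0xff = 40  ←
cnt [5+:2] = (word>>5) & 0x3 = 0
kind [1+:4] = (word>>1) & 0xf = 6
rsvd [0+:1] = (word>>0) & 0x1 = 1
addr_hi signed 8b, MSB=0: value = 40

40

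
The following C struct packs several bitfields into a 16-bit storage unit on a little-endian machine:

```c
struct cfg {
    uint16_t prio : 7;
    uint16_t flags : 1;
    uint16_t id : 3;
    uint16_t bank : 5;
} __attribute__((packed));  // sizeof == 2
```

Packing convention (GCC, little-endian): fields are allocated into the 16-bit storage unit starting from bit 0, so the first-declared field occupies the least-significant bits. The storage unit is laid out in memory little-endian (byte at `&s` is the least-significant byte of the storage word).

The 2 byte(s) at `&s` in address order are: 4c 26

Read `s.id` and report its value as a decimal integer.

6

[0]=0x4c [1]=0x26 (little-endian) → word 0x264c
prio:7 @ bit 0 → (0x264c>>0)&0x7f = 0x4c
flags:1 @ bit 7 → (0x264c>>7)&0x1 = 0x0
id:3 @ bit 8 → (0x264c>>8)&0x7 = 0x6  ←
bank:5 @ bit 11 → (0x264c>>11)&0x1f = 0x4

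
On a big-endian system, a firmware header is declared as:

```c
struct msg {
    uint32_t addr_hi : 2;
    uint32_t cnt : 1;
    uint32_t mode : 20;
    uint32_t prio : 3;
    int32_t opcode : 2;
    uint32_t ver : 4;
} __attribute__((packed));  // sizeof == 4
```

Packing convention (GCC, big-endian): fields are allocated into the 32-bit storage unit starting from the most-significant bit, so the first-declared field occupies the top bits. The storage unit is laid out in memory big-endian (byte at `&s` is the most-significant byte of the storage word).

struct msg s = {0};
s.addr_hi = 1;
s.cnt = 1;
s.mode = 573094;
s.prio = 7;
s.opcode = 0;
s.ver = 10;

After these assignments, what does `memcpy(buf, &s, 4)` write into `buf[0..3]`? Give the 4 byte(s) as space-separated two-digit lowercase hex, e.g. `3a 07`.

71 7d 4d ca

addr_hi:2 = 1 → 0x1 << 30 → word 0x40000000
cnt:1 = 1 → 0x1 << 29 → word 0x60000000
mode:20 = 573094 → 0x8bea6 << 9 → word 0x717d4c00
prio:3 = 7 → 0x7 << 6 → word 0x717d4dc0
opcode:2 = 0 → 0x0 << 4 → word 0x717d4dc0
ver:4 = 10 → 0xa << 0 → word 0x717d4dca
word = 0x717d4dca → big-endian bytes:
  [0]=0x71  [1]=0x7d  [2]=0x4d  [3]=0xca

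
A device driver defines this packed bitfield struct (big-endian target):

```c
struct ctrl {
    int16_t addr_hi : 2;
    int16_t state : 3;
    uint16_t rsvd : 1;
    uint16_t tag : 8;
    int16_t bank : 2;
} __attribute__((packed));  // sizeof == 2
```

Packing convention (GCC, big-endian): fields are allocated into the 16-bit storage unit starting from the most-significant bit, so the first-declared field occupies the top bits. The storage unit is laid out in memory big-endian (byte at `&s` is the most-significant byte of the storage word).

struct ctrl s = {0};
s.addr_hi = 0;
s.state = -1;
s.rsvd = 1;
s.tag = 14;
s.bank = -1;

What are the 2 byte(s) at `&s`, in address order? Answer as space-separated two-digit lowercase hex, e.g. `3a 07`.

3c 3b

addr_hi (2b) val=0 bits=0x0 at bit 14: 0x0000
state (3b) val=-1 bits=0x7 at bit 11: 0x3800
rsvd (1b) val=1 bits=0x1 at bit 10: 0x3c00
tag (8b) val=14 bits=0xe at bit 2: 0x3c38
bank (2b) val=-1 bits=0x3 at bit 0: 0x3c3b
word = 0x3c3b → big-endian bytes:
  [0]=0x3c  [1]=0x3b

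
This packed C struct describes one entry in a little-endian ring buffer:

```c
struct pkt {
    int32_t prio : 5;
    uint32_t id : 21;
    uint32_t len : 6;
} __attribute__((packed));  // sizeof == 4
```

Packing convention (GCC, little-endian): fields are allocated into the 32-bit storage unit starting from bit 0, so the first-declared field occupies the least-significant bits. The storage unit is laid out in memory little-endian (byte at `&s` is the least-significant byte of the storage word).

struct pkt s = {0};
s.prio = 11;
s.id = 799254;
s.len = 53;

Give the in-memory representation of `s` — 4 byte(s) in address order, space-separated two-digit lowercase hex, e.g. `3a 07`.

cb 42 86 d5

[0+:5] prio=11 & 0x1f = 0xb; word=0x0000000b
[5+:21] id=799254 & 0x1fffff = 0xc3216; word=0x018642cb
[26+:6] len=53 & 0x3f = 0x35; word=0xd58642cb
word = 0xd58642cb → little-endian bytes:
  [0]=0xcb  [1]=0x42  [2]=0x86  [3]=0xd5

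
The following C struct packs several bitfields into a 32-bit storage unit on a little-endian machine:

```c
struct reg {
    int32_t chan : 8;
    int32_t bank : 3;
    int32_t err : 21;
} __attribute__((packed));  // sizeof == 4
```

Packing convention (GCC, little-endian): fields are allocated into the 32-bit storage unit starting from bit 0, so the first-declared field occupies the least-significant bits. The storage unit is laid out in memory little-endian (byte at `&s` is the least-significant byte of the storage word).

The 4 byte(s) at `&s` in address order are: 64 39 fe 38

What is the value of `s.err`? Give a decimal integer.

[0]=0x64 [1]=0x39 [2]=0xfe [3]=0x38 (little-endian) → word 0x38fe3964
chan [0+:8] = (word>>0) & 0xff = 100
bank [8+:3] = (word>>8) & 0x7 = 1
err [11+:21] = (word>>11) & 0x1fffff = 466887  ←
err signed 21b, MSB=0: value = 466887

466887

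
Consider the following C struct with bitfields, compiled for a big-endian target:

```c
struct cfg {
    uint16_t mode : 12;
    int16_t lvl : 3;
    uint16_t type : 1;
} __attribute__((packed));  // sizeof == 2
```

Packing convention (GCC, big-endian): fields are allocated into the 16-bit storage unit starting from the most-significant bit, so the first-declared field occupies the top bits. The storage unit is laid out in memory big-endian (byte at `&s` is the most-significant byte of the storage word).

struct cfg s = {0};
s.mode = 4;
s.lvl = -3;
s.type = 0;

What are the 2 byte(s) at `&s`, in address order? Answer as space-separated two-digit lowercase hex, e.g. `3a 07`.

00 4a

mode:12 = 4 → 0x4 << 4 → word 0x0040
lvl:3 = -3 → 0x5 << 1 → word 0x004a
type:1 = 0 → 0x0 << 0 → word 0x004a
word = 0x004a → big-endian bytes:
  [0]=0x00  [1]=0x4a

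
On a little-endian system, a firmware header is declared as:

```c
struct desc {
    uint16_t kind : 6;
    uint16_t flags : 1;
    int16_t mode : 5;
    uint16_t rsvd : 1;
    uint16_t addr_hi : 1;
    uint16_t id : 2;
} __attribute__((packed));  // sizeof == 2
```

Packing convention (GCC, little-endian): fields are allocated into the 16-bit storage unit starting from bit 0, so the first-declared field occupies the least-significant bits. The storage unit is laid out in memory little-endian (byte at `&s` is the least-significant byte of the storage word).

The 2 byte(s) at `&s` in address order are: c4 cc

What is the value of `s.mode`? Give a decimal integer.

[0]=0xc4 [1]=0xcc (little-endian) → word 0xccc4
kind [0+:6] = (word>>0) & 0x3f = 4
flags [6+:1] = (word>>6) & 0x1 = 1
mode [7+:5] = (word>>7) & 0x1f = 25  ←
rsvd [12+:1] = (word>>12) & 0x1 = 0
addr_hi [13+:1] = (word>>13) & 0x1 = 0
id [14+:2] = (word>>14) & 0x3 = 3
mode signed 5b, MSB=1: 25 - 32 = -7

-7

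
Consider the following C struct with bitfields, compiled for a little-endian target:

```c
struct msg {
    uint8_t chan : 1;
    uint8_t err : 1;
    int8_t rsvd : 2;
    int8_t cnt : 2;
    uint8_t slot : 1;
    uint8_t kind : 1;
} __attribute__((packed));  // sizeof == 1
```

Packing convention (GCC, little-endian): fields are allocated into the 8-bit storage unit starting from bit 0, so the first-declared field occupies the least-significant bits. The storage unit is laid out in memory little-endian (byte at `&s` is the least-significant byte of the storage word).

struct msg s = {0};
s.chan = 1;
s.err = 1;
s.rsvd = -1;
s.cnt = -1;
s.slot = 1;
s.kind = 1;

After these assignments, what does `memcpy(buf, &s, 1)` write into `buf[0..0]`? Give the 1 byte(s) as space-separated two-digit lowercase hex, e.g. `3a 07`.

ff

chan (1b) val=1 bits=0x1 at bit 0: 0x01
err (1b) val=1 bits=0x1 at bit 1: 0x03
rsvd (2b) val=-1 bits=0x3 at bit 2: 0x0f
cnt (2b) val=-1 bits=0x3 at bit 4: 0x3f
slot (1b) val=1 bits=0x1 at bit 6: 0x7f
kind (1b) val=1 bits=0x1 at bit 7: 0xff
word = 0xff → little-endian bytes:
  [0]=0xff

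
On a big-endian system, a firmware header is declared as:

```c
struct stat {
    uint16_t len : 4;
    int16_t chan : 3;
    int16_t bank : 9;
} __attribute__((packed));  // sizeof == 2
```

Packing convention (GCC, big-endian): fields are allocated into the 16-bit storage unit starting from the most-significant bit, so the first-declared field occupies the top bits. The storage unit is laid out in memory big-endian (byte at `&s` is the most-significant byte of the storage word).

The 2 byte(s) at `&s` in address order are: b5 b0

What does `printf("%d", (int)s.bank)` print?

-80

[0]=0xb5 [1]=0xb0 (big-endian) → word 0xb5b0
len:4 @ bit 12 → (0xb5b0>>12)&0xf = 0xb
chan:3 @ bit 9 → (0xb5b0>>9)&0x7 = 0x2
bank:9 @ bit 0 → (0xb5b0>>0)&0x1ff = 0x1b0  ←
bank signed 9b, MSB=1: 432 - 512 = -80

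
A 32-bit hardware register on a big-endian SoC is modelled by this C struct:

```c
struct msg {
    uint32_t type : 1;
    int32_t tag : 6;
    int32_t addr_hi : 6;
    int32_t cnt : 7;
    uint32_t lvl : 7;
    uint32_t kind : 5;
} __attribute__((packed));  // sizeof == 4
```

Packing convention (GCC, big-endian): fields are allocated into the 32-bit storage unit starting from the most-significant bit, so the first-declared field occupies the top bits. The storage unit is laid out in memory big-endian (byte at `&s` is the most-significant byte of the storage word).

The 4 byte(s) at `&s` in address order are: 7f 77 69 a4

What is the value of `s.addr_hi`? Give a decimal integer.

[0]=0x7f [1]=0x77 [2]=0x69 [3]=0xa4 (big-endian) → word 0x7f7769a4
type [31+:1] = (word>>31) & 0x1 = 0
tag [25+:6] = (word>>25) & 0x3f = 63
addr_hi [19+:6] = (word>>19) & 0x3f = 46  ←
cnt [12+:7] = (word>>12) & 0x7f = 118
lvl [5+:7] = (word>>5) & 0x7f = 77
kind [0+:5] = (word>>0) & 0x1f = 4
addr_hi signed 6b, MSB=1: 46 - 64 = -18

-18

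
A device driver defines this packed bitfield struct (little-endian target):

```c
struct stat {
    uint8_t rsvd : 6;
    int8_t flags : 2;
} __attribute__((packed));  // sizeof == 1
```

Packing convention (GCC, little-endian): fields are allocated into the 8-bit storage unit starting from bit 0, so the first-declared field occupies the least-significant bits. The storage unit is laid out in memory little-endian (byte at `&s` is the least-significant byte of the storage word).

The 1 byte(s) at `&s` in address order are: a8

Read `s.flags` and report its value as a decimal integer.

[0]=0xa8 (little-endian) → word 0xa8
rsvd:6 @ bit 0 → (0xa8>>0)&0x3f = 0x28
flags:2 @ bit 6 → (0xa8>>6)&0x3 = 0x2  ←
flags signed 2b, MSB=1: 2 - 4 = -2

-2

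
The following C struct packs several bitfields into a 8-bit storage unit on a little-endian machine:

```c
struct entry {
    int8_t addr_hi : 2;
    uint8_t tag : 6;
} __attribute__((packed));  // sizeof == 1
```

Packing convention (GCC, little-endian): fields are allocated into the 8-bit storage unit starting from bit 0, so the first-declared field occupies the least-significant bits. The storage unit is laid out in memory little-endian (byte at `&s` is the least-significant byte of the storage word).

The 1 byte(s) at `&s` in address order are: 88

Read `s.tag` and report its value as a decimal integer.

[0]=0x88 (little-endian) → word 0x88
addr_hi:2 @ bit 0 → (0x88>>0)&0x3 = 0x0
tag:6 @ bit 2 → (0x88>>2)&0x3f = 0x22  ←

34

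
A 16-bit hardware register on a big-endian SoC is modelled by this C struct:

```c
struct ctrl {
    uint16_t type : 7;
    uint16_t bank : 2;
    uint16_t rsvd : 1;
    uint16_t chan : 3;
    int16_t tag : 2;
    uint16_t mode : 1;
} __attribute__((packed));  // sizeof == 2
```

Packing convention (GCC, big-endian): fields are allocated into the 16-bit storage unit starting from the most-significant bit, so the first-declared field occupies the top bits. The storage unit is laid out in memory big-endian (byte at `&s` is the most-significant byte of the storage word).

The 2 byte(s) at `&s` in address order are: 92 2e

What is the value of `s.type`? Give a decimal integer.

73

[0]=0x92 [1]=0x2e (big-endian) → word 0x922e
type [9+:7] = (word>>9) & 0x7f = 73  ←
bank [7+:2] = (word>>7) & 0x3 = 0
rsvd [6+:1] = (word>>6) & 0x1 = 0
chan [3+:3] = (word>>3) & 0x7 = 5
tag [1+:2] = (word>>1) & 0x3 = 3
mode [0+:1] = (word>>0) & 0x1 = 0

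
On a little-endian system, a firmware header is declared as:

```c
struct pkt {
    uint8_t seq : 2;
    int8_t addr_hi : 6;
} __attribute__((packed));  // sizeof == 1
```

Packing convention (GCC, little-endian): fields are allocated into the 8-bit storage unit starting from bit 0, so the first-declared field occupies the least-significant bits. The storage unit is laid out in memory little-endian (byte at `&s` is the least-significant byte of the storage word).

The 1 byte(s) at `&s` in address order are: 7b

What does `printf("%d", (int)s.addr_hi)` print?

[0]=0x7b (little-endian) → word 0x7b
seq:2 @ bit 0 → (0x7b>>0)&0x3 = 0x3
addr_hi:6 @ bit 2 → (0x7b>>2)&0x3f = 0x1e  ←
addr_hi signed 6b, MSB=0: value = 30

30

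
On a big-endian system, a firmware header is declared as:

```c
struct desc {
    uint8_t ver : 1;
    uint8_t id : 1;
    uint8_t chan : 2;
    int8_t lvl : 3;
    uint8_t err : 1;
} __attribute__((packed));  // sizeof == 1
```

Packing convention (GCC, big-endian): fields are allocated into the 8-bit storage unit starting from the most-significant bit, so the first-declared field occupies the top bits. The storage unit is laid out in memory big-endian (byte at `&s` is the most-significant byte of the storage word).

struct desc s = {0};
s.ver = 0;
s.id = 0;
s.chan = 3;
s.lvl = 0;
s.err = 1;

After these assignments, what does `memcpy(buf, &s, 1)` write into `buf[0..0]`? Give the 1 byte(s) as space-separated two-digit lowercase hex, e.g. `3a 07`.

31

ver:1 = 0 → 0x0 << 7 → word 0x00
id:1 = 0 → 0x0 << 6 → word 0x00
chan:2 = 3 → 0x3 << 4 → word 0x30
lvl:3 = 0 → 0x0 << 1 → word 0x30
err:1 = 1 → 0x1 << 0 → word 0x31
word = 0x31 → big-endian bytes:
  [0]=0x31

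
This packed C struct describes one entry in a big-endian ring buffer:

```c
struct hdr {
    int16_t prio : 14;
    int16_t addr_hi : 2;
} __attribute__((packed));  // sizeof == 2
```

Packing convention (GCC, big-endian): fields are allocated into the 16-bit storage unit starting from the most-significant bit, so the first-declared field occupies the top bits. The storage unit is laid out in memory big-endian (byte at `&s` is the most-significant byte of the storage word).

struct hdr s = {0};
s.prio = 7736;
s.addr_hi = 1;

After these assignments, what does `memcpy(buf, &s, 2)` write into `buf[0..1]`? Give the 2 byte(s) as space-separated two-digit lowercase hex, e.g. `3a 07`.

78 e1

prio (14b) val=7736 bits=0x1e38 at bit 2: 0x78e0
addr_hi (2b) val=1 bits=0x1 at bit 0: 0x78e1
word = 0x78e1 → big-endian bytes:
  [0]=0x78  [1]=0xe1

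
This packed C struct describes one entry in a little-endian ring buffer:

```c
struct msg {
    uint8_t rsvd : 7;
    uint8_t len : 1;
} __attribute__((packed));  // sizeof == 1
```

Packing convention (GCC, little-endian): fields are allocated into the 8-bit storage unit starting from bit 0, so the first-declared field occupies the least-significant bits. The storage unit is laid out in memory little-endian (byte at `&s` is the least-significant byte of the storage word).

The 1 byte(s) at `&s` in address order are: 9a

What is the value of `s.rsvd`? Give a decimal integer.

[0]=0x9a (little-endian) → word 0x9a
rsvd:7 @ bit 0 → (0x9a>>0)&0x7f = 0x1a  ←
len:1 @ bit 7 → (0x9a>>7)&0x1 = 0x1

26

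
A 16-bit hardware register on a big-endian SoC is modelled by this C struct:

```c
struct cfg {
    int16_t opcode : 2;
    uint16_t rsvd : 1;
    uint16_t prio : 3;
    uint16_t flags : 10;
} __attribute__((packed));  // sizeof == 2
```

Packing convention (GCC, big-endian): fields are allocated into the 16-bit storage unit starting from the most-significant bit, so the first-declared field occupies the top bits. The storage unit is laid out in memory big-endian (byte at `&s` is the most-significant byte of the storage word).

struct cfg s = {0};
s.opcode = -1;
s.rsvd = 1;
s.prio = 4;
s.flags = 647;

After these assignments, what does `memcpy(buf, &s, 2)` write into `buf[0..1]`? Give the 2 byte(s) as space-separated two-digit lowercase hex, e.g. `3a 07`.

f2 87

[14+:2] opcode=-1 & 0x3 = 0x3; word=0xc000
[13+:1] rsvd=1 & 0x1 = 0x1; word=0xe000
[10+:3] prio=4 & 0x7 = 0x4; word=0xf000
[0+:10] flags=647 & 0x3ff = 0x287; word=0xf287
word = 0xf287 → big-endian bytes:
  [0]=0xf2  [1]=0x87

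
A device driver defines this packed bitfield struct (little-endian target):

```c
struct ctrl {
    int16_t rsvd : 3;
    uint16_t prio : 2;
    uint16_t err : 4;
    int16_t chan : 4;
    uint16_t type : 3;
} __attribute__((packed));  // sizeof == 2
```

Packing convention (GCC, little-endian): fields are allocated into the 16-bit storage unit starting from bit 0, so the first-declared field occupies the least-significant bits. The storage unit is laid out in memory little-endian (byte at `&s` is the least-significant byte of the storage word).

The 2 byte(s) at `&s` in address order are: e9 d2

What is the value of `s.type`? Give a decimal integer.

6

[0]=0xe9 [1]=0xd2 (little-endian) → word 0xd2e9
rsvd [0+:3] = (word>>0) & 0x7 = 1
prio [3+:2] = (word>>3) & 0x3 = 1
err [5+:4] = (word>>5) & 0xf = 7
chan [9+:4] = (word>>9) & 0xf = 9
type [13+:3] = (word>>13) & 0x7 = 6  ←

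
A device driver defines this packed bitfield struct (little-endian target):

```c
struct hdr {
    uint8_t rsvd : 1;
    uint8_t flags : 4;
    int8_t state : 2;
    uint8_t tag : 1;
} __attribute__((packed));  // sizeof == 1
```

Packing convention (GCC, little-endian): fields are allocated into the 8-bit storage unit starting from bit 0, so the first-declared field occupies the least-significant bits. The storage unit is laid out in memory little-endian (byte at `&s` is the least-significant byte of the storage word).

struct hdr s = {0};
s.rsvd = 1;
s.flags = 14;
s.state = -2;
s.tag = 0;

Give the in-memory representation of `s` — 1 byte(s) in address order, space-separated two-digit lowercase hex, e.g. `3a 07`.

5d

rsvd (1b) val=1 bits=0x1 at bit 0: 0x01
flags (4b) val=14 bits=0xe at bit 1: 0x1d
state (2b) val=-2 bits=0x2 at bit 5: 0x5d
tag (1b) val=0 bits=0x0 at bit 7: 0x5d
word = 0x5d → little-endian bytes:
  [0]=0x5d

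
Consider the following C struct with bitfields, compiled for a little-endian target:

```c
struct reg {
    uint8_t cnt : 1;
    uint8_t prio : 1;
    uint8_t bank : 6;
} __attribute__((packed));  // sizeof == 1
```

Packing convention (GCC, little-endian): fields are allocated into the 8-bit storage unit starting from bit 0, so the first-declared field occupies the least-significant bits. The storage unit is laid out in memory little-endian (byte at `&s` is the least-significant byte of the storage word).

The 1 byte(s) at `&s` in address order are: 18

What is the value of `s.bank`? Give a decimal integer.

6

[0]=0x18 (little-endian) → word 0x18
cnt:1 @ bit 0 → (0x18>>0)&0x1 = 0x0
prio:1 @ bit 1 → (0x18>>1)&0x1 = 0x0
bank:6 @ bit 2 → (0x18>>2)&0x3f = 0x6  ←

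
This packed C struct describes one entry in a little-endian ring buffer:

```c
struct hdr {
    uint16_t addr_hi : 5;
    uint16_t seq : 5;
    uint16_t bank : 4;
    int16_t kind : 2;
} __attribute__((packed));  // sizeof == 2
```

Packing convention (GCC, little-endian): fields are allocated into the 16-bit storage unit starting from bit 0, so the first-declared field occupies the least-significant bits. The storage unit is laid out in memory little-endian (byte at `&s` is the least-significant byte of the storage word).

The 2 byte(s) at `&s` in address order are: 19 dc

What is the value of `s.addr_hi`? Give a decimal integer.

25

[0]=0x19 [1]=0xdc (little-endian) → word 0xdc19
addr_hi [0+:5] = (word>>0) & 0x1f = 25  ←
seq [5+:5] = (word>>5) & 0x1f = 0
bank [10+:4] = (word>>10) & 0xf = 7
kind [14+:2] = (word>>14) & 0x3 = 3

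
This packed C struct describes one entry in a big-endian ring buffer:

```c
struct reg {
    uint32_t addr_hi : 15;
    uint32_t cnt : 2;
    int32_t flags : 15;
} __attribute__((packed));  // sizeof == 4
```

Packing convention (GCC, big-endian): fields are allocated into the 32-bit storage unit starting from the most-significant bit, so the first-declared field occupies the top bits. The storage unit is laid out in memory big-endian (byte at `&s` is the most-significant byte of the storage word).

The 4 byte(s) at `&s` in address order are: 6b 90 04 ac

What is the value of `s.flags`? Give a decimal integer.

1196

[0]=0x6b [1]=0x90 [2]=0x04 [3]=0xac (big-endian) → word 0x6b9004ac
addr_hi:15 @ bit 17 → (0x6b9004ac>>17)&0x7fff = 0x35c8
cnt:2 @ bit 15 → (0x6b9004ac>>15)&0x3 = 0x0
flags:15 @ bit 0 → (0x6b9004ac>>0)&0x7fff = 0x4ac  ←
flags signed 15b, MSB=0: value = 1196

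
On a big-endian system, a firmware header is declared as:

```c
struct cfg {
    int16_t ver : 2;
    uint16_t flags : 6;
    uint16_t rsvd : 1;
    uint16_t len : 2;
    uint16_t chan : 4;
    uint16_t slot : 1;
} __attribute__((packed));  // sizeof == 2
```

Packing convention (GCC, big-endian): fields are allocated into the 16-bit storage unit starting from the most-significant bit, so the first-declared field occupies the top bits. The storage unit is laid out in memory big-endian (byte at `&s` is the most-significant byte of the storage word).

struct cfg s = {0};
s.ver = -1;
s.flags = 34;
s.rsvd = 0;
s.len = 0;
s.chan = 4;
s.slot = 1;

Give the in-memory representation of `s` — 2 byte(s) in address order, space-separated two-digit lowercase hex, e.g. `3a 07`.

e2 09

[14+:2] ver=-1 & 0x3 = 0x3; word=0xc000
[8+:6] flags=34 & 0x3f = 0x22; word=0xe200
[7+:1] rsvd=0 & 0x1 = 0x0; word=0xe200
[5+:2] len=0 & 0x3 = 0x0; word=0xe200
[1+:4] chan=4 & 0xf = 0x4; word=0xe208
[0+:1] slot=1 & 0x1 = 0x1; word=0xe209
word = 0xe209 → big-endian bytes:
  [0]=0xe2  [1]=0x09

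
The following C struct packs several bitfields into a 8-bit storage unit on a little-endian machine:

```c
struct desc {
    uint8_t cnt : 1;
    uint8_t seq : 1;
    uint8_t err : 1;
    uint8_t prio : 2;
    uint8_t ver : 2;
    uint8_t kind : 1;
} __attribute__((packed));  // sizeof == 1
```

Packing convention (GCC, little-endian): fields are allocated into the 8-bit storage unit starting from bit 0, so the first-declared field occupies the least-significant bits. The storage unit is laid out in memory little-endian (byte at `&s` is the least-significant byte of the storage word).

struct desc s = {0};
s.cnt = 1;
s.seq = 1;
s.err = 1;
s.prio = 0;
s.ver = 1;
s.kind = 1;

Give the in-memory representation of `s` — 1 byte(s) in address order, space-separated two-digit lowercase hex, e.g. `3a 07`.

[0+:1] cnt=1 & 0x1 = 0x1; word=0x01
[1+:1] seq=1 & 0x1 = 0x1; word=0x03
[2+:1] err=1 & 0x1 = 0x1; word=0x07
[3+:2] prio=0 & 0x3 = 0x0; word=0x07
[5+:2] ver=1 & 0x3 = 0x1; word=0x27
[7+:1] kind=1 & 0x1 = 0x1; word=0xa7
word = 0xa7 → little-endian bytes:
  [0]=0xa7

a7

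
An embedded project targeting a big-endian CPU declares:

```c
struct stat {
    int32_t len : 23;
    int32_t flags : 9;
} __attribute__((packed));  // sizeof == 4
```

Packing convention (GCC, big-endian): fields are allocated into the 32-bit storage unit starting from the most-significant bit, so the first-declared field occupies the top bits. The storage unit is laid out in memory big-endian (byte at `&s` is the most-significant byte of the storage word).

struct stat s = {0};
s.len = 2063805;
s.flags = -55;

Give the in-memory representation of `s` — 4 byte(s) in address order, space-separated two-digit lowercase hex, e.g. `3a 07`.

3e fb 7b c9

len:23 = 2063805 → 0x1f7dbd << 9 → word 0x3efb7a00
flags:9 = -55 → 0x1c9 << 0 → word 0x3efb7bc9
word = 0x3efb7bc9 → big-endian bytes:
  [0]=0x3e  [1]=0xfb  [2]=0x7b  [3]=0xc9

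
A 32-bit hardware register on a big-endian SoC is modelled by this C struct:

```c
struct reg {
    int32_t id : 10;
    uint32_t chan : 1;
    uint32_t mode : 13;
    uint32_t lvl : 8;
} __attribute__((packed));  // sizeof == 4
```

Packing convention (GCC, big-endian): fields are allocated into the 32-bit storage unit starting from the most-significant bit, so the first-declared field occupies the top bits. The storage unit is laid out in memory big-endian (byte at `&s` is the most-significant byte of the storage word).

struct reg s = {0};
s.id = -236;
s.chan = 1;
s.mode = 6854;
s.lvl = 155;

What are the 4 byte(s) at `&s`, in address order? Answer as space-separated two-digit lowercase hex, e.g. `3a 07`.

id (10b) val=-236 bits=0x314 at bit 22: 0xc5000000
chan (1b) val=1 bits=0x1 at bit 21: 0xc5200000
mode (13b) val=6854 bits=0x1ac6 at bit 8: 0xc53ac600
lvl (8b) val=155 bits=0x9b at bit 0: 0xc53ac69b
word = 0xc53ac69b → big-endian bytes:
  [0]=0xc5  [1]=0x3a  [2]=0xc6  [3]=0x9b

c5 3a c6 9b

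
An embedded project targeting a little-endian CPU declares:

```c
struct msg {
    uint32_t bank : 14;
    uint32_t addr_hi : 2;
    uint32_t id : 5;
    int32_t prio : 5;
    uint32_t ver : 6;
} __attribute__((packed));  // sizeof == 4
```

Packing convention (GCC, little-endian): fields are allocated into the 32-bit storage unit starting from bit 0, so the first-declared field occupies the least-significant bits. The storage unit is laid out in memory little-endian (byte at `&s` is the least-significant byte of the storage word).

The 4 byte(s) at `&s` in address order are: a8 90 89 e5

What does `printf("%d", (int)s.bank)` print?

4264

[0]=0xa8 [1]=0x90 [2]=0x89 [3]=0xe5 (little-endian) → word 0xe58990a8
bank [0+:14] = (word>>0) & 0x3fff = 4264  ←
addr_hi [14+:2] = (word>>14) & 0x3 = 2
id [16+:5] = (word>>16) & 0x1f = 9
prio [21+:5] = (word>>21) & 0x1f = 12
ver [26+:6] = (word>>26) & 0x3f = 57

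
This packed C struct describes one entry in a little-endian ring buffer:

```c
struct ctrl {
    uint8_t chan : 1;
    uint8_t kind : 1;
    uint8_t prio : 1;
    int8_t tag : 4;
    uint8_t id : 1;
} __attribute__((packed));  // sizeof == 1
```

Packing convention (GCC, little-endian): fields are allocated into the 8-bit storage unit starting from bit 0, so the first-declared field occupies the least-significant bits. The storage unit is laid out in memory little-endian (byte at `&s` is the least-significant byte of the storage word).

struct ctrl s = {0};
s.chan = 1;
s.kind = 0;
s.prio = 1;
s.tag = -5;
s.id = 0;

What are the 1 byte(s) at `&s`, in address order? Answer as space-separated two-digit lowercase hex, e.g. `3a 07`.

5d

chan:1 = 1 → 0x1 << 0 → word 0x01
kind:1 = 0 → 0x0 << 1 → word 0x01
prio:1 = 1 → 0x1 << 2 → word 0x05
tag:4 = -5 → 0xb << 3 → word 0x5d
id:1 = 0 → 0x0 << 7 → word 0x5d
word = 0x5d → little-endian bytes:
  [0]=0x5d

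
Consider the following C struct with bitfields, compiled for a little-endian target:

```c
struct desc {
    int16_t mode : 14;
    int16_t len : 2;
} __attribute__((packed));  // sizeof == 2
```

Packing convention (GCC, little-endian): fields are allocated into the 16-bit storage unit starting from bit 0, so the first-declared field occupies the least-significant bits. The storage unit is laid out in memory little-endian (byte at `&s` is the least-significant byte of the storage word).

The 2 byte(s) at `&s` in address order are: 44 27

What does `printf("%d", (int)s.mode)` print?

[0]=0x44 [1]=0x27 (little-endian) → word 0x2744
mode:14 @ bit 0 → (0x2744>>0)&0x3fff = 0x2744  ←
len:2 @ bit 14 → (0x2744>>14)&0x3 = 0x0
mode signed 14b, MSB=1: 10052 - 16384 = -6332

-6332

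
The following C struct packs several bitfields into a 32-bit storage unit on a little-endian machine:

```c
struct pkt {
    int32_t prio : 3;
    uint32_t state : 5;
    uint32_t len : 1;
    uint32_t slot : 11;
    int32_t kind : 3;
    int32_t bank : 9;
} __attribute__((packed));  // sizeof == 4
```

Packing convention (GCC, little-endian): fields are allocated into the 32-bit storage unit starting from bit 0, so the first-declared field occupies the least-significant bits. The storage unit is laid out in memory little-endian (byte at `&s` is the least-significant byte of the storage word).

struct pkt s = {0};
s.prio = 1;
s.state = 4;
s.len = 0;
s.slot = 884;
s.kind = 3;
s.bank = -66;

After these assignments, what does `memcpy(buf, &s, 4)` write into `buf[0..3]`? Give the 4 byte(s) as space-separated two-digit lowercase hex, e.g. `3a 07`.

[0+:3] prio=1 & 0x7 = 0x1; word=0x00000001
[3+:5] state=4 & 0x1f = 0x4; word=0x00000021
[8+:1] len=0 & 0x1 = 0x0; word=0x00000021
[9+:11] slot=884 & 0x7ff = 0x374; word=0x0006e821
[20+:3] kind=3 & 0x7 = 0x3; word=0x0036e821
[23+:9] bank=-66 & 0x1ff = 0x1be; word=0xdf36e821
word = 0xdf36e821 → little-endian bytes:
  [0]=0x21  [1]=0xe8  [2]=0x36  [3]=0xdf

21 e8 36 df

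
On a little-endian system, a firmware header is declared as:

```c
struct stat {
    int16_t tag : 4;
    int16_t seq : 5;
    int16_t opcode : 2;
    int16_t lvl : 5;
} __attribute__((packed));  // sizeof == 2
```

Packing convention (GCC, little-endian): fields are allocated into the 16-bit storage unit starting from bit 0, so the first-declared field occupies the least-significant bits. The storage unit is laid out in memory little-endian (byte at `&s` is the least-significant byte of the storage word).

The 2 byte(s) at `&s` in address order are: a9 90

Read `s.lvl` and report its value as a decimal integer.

-14

[0]=0xa9 [1]=0x90 (little-endian) → word 0x90a9
tag [0+:4] = (word>>0) & 0xf = 9
seq [4+:5] = (word>>4) & 0x1f = 10
opcode [9+:2] = (word>>9) & 0x3 = 0
lvl [11+:5] = (word>>11) & 0x1f = 18  ←
lvl signed 5b, MSB=1: 18 - 32 = -14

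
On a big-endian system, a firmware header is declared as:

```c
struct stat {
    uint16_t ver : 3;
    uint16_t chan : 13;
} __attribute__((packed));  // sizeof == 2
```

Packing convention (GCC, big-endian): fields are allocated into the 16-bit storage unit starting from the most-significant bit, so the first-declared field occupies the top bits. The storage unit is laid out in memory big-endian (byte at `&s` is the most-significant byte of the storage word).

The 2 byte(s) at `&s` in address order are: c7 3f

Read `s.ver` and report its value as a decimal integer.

[0]=0xc7 [1]=0x3f (big-endian) → word 0xc73f
ver [13+:3] = (word>>13) & 0x7 = 6  ←
chan [0+:13] = (word>>0) & 0x1fff = 1855

6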